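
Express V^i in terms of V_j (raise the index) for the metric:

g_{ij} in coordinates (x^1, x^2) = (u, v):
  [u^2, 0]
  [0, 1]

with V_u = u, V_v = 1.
Inverse metric (diagonal): g^{uu} = 1/u^2, g^{vv} = 1
V^i = g^{ij} V_j:
V^u = (1/u^2)(u) + (0)(1) = 1/u
V^v = (0)(u) + (1)(1) = 1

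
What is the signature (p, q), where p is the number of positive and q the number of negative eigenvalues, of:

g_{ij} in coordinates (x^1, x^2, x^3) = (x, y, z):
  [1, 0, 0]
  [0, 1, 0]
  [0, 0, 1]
The metric is diagonal, so its eigenvalues are the diagonal entries: 1, 1, 1 (at a generic point, where coordinate-dependent entries are positive).
3 positive, 0 negative.
(3, 0) - Riemannian (positive definite)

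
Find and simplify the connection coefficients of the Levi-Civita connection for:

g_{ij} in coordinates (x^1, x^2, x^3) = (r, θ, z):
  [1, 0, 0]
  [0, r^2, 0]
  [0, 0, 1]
Using Γ^k_{ij} = (1/2) g^{km} (∂_i g_{mj} + ∂_j g_{mi} - ∂_m g_{ij}); the metric is diagonal, so only the m = k term contributes.
Non-zero symbols (using the symmetry Γ^k_{ij} = Γ^k_{ji}):
Γ^r_{θ θ} = (1/2) g^{rr} (∂_θ g_{rθ} + ∂_θ g_{rθ} - ∂_r g_{θθ}) = (1/2)(1)((0) + (0) - (2*r)) = -r
Γ^θ_{r θ} = (1/2) g^{θθ} (∂_r g_{θθ} + ∂_θ g_{θr} - ∂_θ g_{rθ}) = (1/2)(1/r^2)((2*r) + (0) - (0)) = 1/r
All other Christoffel symbols are zero.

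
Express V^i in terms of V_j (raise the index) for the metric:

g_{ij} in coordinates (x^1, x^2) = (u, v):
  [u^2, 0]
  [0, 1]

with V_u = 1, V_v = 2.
Inverse metric (diagonal): g^{uu} = 1/u^2, g^{vv} = 1
V^i = g^{ij} V_j:
V^u = (1/u^2)(1) + (0)(2) = 1/u^2
V^v = (0)(1) + (1)(2) = 2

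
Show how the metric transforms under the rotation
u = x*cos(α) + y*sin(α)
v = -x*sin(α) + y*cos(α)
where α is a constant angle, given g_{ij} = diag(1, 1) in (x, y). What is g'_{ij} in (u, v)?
Invert the transformation: x = u*cos(α) - v*sin(α), y = u*sin(α) + v*cos(α)
g'_{ij} = (∂x^k/∂x'^i)(∂x^l/∂x'^j) g_{kl}; with g_{kl} = δ_{kl} this is Σ_k (∂x^k/∂x'^i)(∂x^k/∂x'^j).
Jacobian: ∂x/∂u = cos(α), ∂x/∂v = -sin(α), ∂y/∂u = sin(α), ∂y/∂v = cos(α)
g'_{uu} = (cos(α))(cos(α)) + (sin(α))(sin(α)) = 1
g'_{uv} = (cos(α))(-sin(α)) + (sin(α))(cos(α)) = 0
g'_{vv} = (-sin(α))(-sin(α)) + (cos(α))(cos(α)) = 1
g'_{ij} = diag(1, 1)
The Euclidean metric is invariant under rotations.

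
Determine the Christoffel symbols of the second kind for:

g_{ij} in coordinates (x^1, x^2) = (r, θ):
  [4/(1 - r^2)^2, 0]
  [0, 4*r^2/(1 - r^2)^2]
Using Γ^k_{ij} = (1/2) g^{km} (∂_i g_{mj} + ∂_j g_{mi} - ∂_m g_{ij}); the metric is diagonal, so only the m = k term contributes.
Non-zero symbols (using the symmetry Γ^k_{ij} = Γ^k_{ji}):
Γ^r_{r r} = (1/2) g^{rr} (∂_r g_{rr} + ∂_r g_{rr} - ∂_r g_{rr}) = (1/2)((1 - r^2)^2/4)((16*r/(1 - r^2)^3) + (16*r/(1 - r^2)^3) - (16*r/(1 - r^2)^3)) = 2*r/(1 - r^2)
Γ^r_{θ θ} = (1/2) g^{rr} (∂_θ g_{rθ} + ∂_θ g_{rθ} - ∂_r g_{θθ}) = (1/2)((1 - r^2)^2/4)((0) + (0) - (-8*(r^3 + r)/(r^2 - 1)^3)) = (r^3 + r)/(r^2 - 1)
Γ^θ_{r θ} = (1/2) g^{θθ} (∂_r g_{θθ} + ∂_θ g_{θr} - ∂_θ g_{rθ}) = (1/2)((1 - r^2)^2/(4*r^2))((-8*(r^3 + r)/(r^2 - 1)^3) + (0) - (0)) = (-r^2 - 1)/(r^3 - r)
All other Christoffel symbols are zero.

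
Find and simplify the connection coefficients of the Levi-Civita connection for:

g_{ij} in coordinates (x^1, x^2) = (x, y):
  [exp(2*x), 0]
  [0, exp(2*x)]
Using Γ^k_{ij} = (1/2) g^{km} (∂_i g_{mj} + ∂_j g_{mi} - ∂_m g_{ij}); the metric is diagonal, so only the m = k term contributes.
Non-zero symbols (using the symmetry Γ^k_{ij} = Γ^k_{ji}):
Γ^x_{x x} = (1/2) g^{xx} (∂_x g_{xx} + ∂_x g_{xx} - ∂_x g_{xx}) = (1/2)(exp(-2*x))((2*exp(2*x)) + (2*exp(2*x)) - (2*exp(2*x))) = 1
Γ^x_{y y} = (1/2) g^{xx} (∂_y g_{xy} + ∂_y g_{xy} - ∂_x g_{yy}) = (1/2)(exp(-2*x))((0) + (0) - (2*exp(2*x))) = -1
Γ^y_{x y} = (1/2) g^{yy} (∂_x g_{yy} + ∂_y g_{yx} - ∂_y g_{xy}) = (1/2)(exp(-2*x))((2*exp(2*x)) + (0) - (0)) = 1
All other Christoffel symbols are zero.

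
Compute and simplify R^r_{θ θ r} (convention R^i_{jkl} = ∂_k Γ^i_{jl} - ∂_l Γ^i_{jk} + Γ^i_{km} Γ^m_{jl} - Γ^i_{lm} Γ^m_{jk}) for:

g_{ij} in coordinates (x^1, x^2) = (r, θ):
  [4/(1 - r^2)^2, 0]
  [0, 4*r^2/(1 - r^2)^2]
Non-zero Christoffel symbols (Γ^k_{ij} = Γ^k_{ji}):
Γ^r_{r r} = 2*r/(1 - r^2)
Γ^r_{θ θ} = (r^3 + r)/(r^2 - 1)
Γ^θ_{r θ} = (-r^2 - 1)/(r^3 - r)
R^r_{θ θ r} = ∂_θ Γ^r_{θ r} - ∂_r Γ^r_{θ θ} + Γ^r_{θ m} Γ^m_{θ r} - Γ^r_{r m} Γ^m_{θ θ}
  = (0) - ((r^4 - 4*r^2 - 1)/(r^2 - 1)^2) + (-(r^2 + 1)^2/(r^2 - 1)^2) - (-2*r^2*(r^2 + 1)/(r^2 - 1)^2) = 4*r^2/(r^2 - 1)^2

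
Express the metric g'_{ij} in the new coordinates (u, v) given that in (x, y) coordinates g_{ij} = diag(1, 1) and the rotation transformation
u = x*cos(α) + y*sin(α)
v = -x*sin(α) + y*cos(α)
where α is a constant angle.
Invert the transformation: x = u*cos(α) - v*sin(α), y = u*sin(α) + v*cos(α)
g'_{ij} = (∂x^k/∂x'^i)(∂x^l/∂x'^j) g_{kl}; with g_{kl} = δ_{kl} this is Σ_k (∂x^k/∂x'^i)(∂x^k/∂x'^j).
Jacobian: ∂x/∂u = cos(α), ∂x/∂v = -sin(α), ∂y/∂u = sin(α), ∂y/∂v = cos(α)
g'_{uu} = (cos(α))(cos(α)) + (sin(α))(sin(α)) = 1
g'_{uv} = (cos(α))(-sin(α)) + (sin(α))(cos(α)) = 0
g'_{vv} = (-sin(α))(-sin(α)) + (cos(α))(cos(α)) = 1
g'_{ij} = diag(1, 1)
The Euclidean metric is invariant under rotations.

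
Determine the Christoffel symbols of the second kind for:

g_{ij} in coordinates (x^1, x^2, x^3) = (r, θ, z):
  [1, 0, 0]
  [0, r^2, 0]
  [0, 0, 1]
Using Γ^k_{ij} = (1/2) g^{km} (∂_i g_{mj} + ∂_j g_{mi} - ∂_m g_{ij}); the metric is diagonal, so only the m = k term contributes.
Non-zero symbols (using the symmetry Γ^k_{ij} = Γ^k_{ji}):
Γ^r_{θ θ} = (1/2) g^{rr} (∂_θ g_{rθ} + ∂_θ g_{rθ} - ∂_r g_{θθ}) = (1/2)(1)((0) + (0) - (2*r)) = -r
Γ^θ_{r θ} = (1/2) g^{θθ} (∂_r g_{θθ} + ∂_θ g_{θr} - ∂_θ g_{rθ}) = (1/2)(1/r^2)((2*r) + (0) - (0)) = 1/r
All other Christoffel symbols are zero.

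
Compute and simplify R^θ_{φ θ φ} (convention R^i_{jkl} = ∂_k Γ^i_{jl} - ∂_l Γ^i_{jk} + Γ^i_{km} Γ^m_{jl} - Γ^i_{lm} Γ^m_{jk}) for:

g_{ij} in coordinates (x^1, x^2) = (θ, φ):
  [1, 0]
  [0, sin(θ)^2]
Non-zero Christoffel symbols (Γ^k_{ij} = Γ^k_{ji}):
Γ^θ_{φ φ} = -sin(2*θ)/2
Γ^φ_{θ φ} = 1/tan(θ)
R^θ_{φ θ φ} = ∂_θ Γ^θ_{φ φ} - ∂_φ Γ^θ_{φ θ} + Γ^θ_{θ m} Γ^m_{φ φ} - Γ^θ_{φ m} Γ^m_{φ θ}
  = (-cos(2*θ)) - (0) + (0) - (-cos(θ)^2) = sin(θ)^2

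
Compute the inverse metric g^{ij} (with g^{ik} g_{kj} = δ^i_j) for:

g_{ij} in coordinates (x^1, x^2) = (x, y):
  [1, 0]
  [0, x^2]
The metric is diagonal, so g^{ij} is diagonal with entries 1/g_{ii}: diag(1, 1/(x^2)).
g^{ij}:
  [1, 0]
  [0, 1/x^2]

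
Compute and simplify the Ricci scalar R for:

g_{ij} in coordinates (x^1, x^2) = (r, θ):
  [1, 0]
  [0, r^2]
Non-zero Christoffel symbols (Γ^k_{ij} = Γ^k_{ji}):
Γ^r_{θ θ} = -r
Γ^θ_{r θ} = 1/r
Ricci tensor (R_{ij} = R^k_{ikj}): R_{rr} = 0, R_{rθ} = 0, R_{θθ} = 0
Inverse metric: g^{rr} = 1, g^{θθ} = 1/r^2
R = g^{ij} R_{ij} = (1)(0) + (1/r^2)(0) = 0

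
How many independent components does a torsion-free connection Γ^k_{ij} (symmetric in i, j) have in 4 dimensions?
Γ^k_{ij} has n choices for the upper index and n(n+1)/2 independent symmetric lower index pairs.
Total = 4 × 4×5/2 = 4 × 10 = 40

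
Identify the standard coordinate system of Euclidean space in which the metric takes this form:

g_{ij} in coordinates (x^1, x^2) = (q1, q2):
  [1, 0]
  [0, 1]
All components are constant and the metric is the identity, i.e. orthonormal rectilinear coordinates.
Cartesian (2D) coordinates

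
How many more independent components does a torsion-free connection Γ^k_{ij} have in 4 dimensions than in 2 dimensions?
Independent components in n dimensions: n × n(n+1)/2 = n^2(n+1)/2.
4D: 4 × 10 = 40
2D: 2 × 3 = 6
Difference = 40 - 6 = 34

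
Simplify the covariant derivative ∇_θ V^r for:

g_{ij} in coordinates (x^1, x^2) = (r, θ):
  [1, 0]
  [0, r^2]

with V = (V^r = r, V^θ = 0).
Non-zero Christoffel symbols:
Γ^r_{θ θ} = -r
Γ^θ_{r θ} = 1/r
∇_θ V^r = ∂_θ V^r + Γ^r_{θ j} V^j
  = (0) + (0)(r) + (-r)(0)
  = 0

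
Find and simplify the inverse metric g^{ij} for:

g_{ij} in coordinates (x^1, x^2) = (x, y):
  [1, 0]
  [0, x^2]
The metric is diagonal, so g^{ij} is diagonal with entries 1/g_{ii}: diag(1, 1/(x^2)).
g^{ij}:
  [1, 0]
  [0, 1/x^2]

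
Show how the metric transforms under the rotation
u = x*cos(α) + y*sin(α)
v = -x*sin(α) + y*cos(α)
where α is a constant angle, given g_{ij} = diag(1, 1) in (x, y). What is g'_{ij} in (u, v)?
Invert the transformation: x = u*cos(α) - v*sin(α), y = u*sin(α) + v*cos(α)
g'_{ij} = (∂x^k/∂x'^i)(∂x^l/∂x'^j) g_{kl}; with g_{kl} = δ_{kl} this is Σ_k (∂x^k/∂x'^i)(∂x^k/∂x'^j).
Jacobian: ∂x/∂u = cos(α), ∂x/∂v = -sin(α), ∂y/∂u = sin(α), ∂y/∂v = cos(α)
g'_{uu} = (cos(α))(cos(α)) + (sin(α))(sin(α)) = 1
g'_{uv} = (cos(α))(-sin(α)) + (sin(α))(cos(α)) = 0
g'_{vv} = (-sin(α))(-sin(α)) + (cos(α))(cos(α)) = 1
g'_{ij} = diag(1, 1)
The Euclidean metric is invariant under rotations.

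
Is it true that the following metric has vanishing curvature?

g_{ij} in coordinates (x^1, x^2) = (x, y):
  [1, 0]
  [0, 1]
All metric components are constant, so every Christoffel symbol vanishes and R^i_{jkl} = 0.
Yes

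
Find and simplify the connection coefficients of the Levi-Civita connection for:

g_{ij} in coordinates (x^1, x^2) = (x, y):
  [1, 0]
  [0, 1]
Using Γ^k_{ij} = (1/2) g^{km} (∂_i g_{mj} + ∂_j g_{mi} - ∂_m g_{ij}); the metric is diagonal, so only the m = k term contributes.
Every metric component is constant, so all ∂_m g_{ij} = 0 and every Christoffel symbol vanishes.
All Christoffel symbols are zero.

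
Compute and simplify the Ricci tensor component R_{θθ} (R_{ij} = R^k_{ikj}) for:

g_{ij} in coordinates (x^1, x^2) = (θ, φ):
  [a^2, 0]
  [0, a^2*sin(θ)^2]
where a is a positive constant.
Non-zero Christoffel symbols (Γ^k_{ij} = Γ^k_{ji}):
Γ^θ_{φ φ} = -sin(2*θ)/2
Γ^φ_{θ φ} = 1/tan(θ)
R^θ_{θ θ θ} = 0 (a repeated index in an antisymmetric pair)
R^φ_{θ φ θ} = ∂_φ Γ^φ_{θ θ} - ∂_θ Γ^φ_{θ φ} + Γ^φ_{φ m} Γ^m_{θ θ} - Γ^φ_{θ m} Γ^m_{θ φ}
  = (0) - (-1/sin(θ)^2) + (0) - (1/tan(θ)^2) = 1
R_{θθ} = R^θ_{θ θ θ} + R^φ_{θ φ θ} = (0) + (1) = 1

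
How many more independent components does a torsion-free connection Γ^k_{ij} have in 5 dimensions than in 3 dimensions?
Independent components in n dimensions: n × n(n+1)/2 = n^2(n+1)/2.
5D: 5 × 15 = 75
3D: 3 × 6 = 18
Difference = 75 - 18 = 57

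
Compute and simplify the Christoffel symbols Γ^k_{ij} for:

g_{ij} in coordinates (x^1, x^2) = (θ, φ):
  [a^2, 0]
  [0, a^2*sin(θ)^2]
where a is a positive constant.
Using Γ^k_{ij} = (1/2) g^{km} (∂_i g_{mj} + ∂_j g_{mi} - ∂_m g_{ij}); the metric is diagonal, so only the m = k term contributes.
Non-zero symbols (using the symmetry Γ^k_{ij} = Γ^k_{ji}):
Γ^θ_{φ φ} = (1/2) g^{θθ} (∂_φ g_{θφ} + ∂_φ g_{θφ} - ∂_θ g_{φφ}) = (1/2)(1/a^2)((0) + (0) - (a^2*sin(2*θ))) = -sin(2*θ)/2
Γ^φ_{θ φ} = (1/2) g^{φφ} (∂_θ g_{φφ} + ∂_φ g_{φθ} - ∂_φ g_{θφ}) = (1/2)(1/(a^2*sin(θ)^2))((a^2*sin(2*θ)) + (0) - (0)) = 1/tan(θ)
All other Christoffel symbols are zero.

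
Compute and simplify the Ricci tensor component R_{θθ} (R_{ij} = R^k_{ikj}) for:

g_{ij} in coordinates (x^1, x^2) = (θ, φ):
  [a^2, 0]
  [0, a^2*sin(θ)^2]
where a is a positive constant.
Non-zero Christoffel symbols (Γ^k_{ij} = Γ^k_{ji}):
Γ^θ_{φ φ} = -sin(2*θ)/2
Γ^φ_{θ φ} = 1/tan(θ)
R^θ_{θ θ θ} = 0 (a repeated index in an antisymmetric pair)
R^φ_{θ φ θ} = ∂_φ Γ^φ_{θ θ} - ∂_θ Γ^φ_{θ φ} + Γ^φ_{φ m} Γ^m_{θ θ} - Γ^φ_{θ m} Γ^m_{θ φ}
  = (0) - (-1/sin(θ)^2) + (0) - (1/tan(θ)^2) = 1
R_{θθ} = R^θ_{θ θ θ} + R^φ_{θ φ θ} = (0) + (1) = 1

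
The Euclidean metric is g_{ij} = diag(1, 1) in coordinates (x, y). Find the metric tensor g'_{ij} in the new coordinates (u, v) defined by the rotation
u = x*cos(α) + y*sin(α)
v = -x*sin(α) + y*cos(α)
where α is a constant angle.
Invert the transformation: x = u*cos(α) - v*sin(α), y = u*sin(α) + v*cos(α)
g'_{ij} = (∂x^k/∂x'^i)(∂x^l/∂x'^j) g_{kl}; with g_{kl} = δ_{kl} this is Σ_k (∂x^k/∂x'^i)(∂x^k/∂x'^j).
Jacobian: ∂x/∂u = cos(α), ∂x/∂v = -sin(α), ∂y/∂u = sin(α), ∂y/∂v = cos(α)
g'_{uu} = (cos(α))(cos(α)) + (sin(α))(sin(α)) = 1
g'_{uv} = (cos(α))(-sin(α)) + (sin(α))(cos(α)) = 0
g'_{vv} = (-sin(α))(-sin(α)) + (cos(α))(cos(α)) = 1
g'_{ij} = diag(1, 1)
The Euclidean metric is invariant under rotations.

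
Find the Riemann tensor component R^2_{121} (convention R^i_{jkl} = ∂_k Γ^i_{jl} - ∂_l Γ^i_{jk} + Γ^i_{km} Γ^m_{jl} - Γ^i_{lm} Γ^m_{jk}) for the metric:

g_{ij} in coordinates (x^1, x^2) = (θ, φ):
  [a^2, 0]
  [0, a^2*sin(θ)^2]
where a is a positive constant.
Non-zero Christoffel symbols (Γ^k_{ij} = Γ^k_{ji}):
Γ^θ_{φ φ} = -sin(2*θ)/2
Γ^φ_{θ φ} = 1/tan(θ)
R^φ_{θ φ θ} = ∂_φ Γ^φ_{θ θ} - ∂_θ Γ^φ_{θ φ} + Γ^φ_{φ m} Γ^m_{θ θ} - Γ^φ_{θ m} Γ^m_{θ φ}
  = (0) - (-1/sin(θ)^2) + (0) - (1/tan(θ)^2) = 1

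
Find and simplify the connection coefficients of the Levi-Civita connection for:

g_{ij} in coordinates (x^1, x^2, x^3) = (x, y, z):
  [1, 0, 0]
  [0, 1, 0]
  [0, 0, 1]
Using Γ^k_{ij} = (1/2) g^{km} (∂_i g_{mj} + ∂_j g_{mi} - ∂_m g_{ij}); the metric is diagonal, so only the m = k term contributes.
Every metric component is constant, so all ∂_m g_{ij} = 0 and every Christoffel symbol vanishes.
All Christoffel symbols are zero.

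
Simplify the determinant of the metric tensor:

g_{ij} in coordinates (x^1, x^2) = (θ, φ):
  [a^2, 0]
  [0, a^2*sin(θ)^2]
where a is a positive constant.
For a 2×2 metric: det(g) = g_{11}·g_{22} - g_{12}·g_{21}
= (a^2)·(a^2*sin(θ)^2) - (0)·(0)
= a^4*sin(θ)^2 - 0
det(g) = a^4*sin(θ)^2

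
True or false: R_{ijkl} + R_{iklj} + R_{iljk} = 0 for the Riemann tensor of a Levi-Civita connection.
This is the first (algebraic) Bianchi identity.
True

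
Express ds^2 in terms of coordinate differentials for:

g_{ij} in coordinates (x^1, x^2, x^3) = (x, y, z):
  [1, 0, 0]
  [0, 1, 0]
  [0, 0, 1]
ds^2 = g_{ij} dx^i dx^j; only the non-zero components contribute.
ds^2 = dx^2 + dy^2 + dz^2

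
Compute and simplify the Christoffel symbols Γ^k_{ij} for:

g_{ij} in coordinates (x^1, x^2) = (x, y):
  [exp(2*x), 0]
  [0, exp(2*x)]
Using Γ^k_{ij} = (1/2) g^{km} (∂_i g_{mj} + ∂_j g_{mi} - ∂_m g_{ij}); the metric is diagonal, so only the m = k term contributes.
Non-zero symbols (using the symmetry Γ^k_{ij} = Γ^k_{ji}):
Γ^x_{x x} = (1/2) g^{xx} (∂_x g_{xx} + ∂_x g_{xx} - ∂_x g_{xx}) = (1/2)(exp(-2*x))((2*exp(2*x)) + (2*exp(2*x)) - (2*exp(2*x))) = 1
Γ^x_{y y} = (1/2) g^{xx} (∂_y g_{xy} + ∂_y g_{xy} - ∂_x g_{yy}) = (1/2)(exp(-2*x))((0) + (0) - (2*exp(2*x))) = -1
Γ^y_{x y} = (1/2) g^{yy} (∂_x g_{yy} + ∂_y g_{yx} - ∂_y g_{xy}) = (1/2)(exp(-2*x))((2*exp(2*x)) + (0) - (0)) = 1
All other Christoffel symbols are zero.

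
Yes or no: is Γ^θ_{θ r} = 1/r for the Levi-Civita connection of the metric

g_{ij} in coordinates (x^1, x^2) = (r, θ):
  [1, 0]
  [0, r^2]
Γ^θ_{θ r} = (1/2) g^{θθ} (∂_θ g_{θr} + ∂_r g_{θθ} - ∂_θ g_{θr}) = (1/2)(1/r^2)((0) + (2*r) - (0)) = 1/r
This equals the proposed value 1/r.
Yes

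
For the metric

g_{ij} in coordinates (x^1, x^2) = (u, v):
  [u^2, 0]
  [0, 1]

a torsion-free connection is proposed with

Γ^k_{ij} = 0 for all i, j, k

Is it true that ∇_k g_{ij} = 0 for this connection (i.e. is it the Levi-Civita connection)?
Using ∇_k g_{ij} = ∂_k g_{ij} - Γ^m_{ki} g_{mj} - Γ^m_{kj} g_{im}:
∇_u g_{uu} = (2*u) - (0) - (0) = 2*u ≠ 0
So the connection is not metric compatible (it is not the Levi-Civita connection).
No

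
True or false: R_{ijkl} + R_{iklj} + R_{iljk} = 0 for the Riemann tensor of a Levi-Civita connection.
This is the first (algebraic) Bianchi identity.
True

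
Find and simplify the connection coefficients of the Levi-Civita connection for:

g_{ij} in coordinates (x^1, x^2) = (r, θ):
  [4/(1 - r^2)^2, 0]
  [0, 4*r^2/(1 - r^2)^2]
Using Γ^k_{ij} = (1/2) g^{km} (∂_i g_{mj} + ∂_j g_{mi} - ∂_m g_{ij}); the metric is diagonal, so only the m = k term contributes.
Non-zero symbols (using the symmetry Γ^k_{ij} = Γ^k_{ji}):
Γ^r_{r r} = (1/2) g^{rr} (∂_r g_{rr} + ∂_r g_{rr} - ∂_r g_{rr}) = (1/2)((1 - r^2)^2/4)((16*r/(1 - r^2)^3) + (16*r/(1 - r^2)^3) - (16*r/(1 - r^2)^3)) = 2*r/(1 - r^2)
Γ^r_{θ θ} = (1/2) g^{rr} (∂_θ g_{rθ} + ∂_θ g_{rθ} - ∂_r g_{θθ}) = (1/2)((1 - r^2)^2/4)((0) + (0) - (-8*(r^3 + r)/(r^2 - 1)^3)) = (r^3 + r)/(r^2 - 1)
Γ^θ_{r θ} = (1/2) g^{θθ} (∂_r g_{θθ} + ∂_θ g_{θr} - ∂_θ g_{rθ}) = (1/2)((1 - r^2)^2/(4*r^2))((-8*(r^3 + r)/(r^2 - 1)^3) + (0) - (0)) = (-r^2 - 1)/(r^3 - r)
All other Christoffel symbols are zero.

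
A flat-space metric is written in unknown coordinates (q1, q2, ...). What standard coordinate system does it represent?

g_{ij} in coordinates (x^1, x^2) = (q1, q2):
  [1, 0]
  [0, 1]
All components are constant and the metric is the identity, i.e. orthonormal rectilinear coordinates.
Cartesian (2D) coordinates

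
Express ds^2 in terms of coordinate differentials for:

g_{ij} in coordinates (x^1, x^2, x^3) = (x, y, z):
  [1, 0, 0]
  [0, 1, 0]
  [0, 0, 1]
ds^2 = g_{ij} dx^i dx^j; only the non-zero components contribute.
ds^2 = dx^2 + dy^2 + dz^2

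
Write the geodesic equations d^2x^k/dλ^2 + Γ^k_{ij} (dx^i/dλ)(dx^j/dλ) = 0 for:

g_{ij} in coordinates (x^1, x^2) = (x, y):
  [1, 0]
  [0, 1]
Geodesic equation: d^2x^k/dλ^2 + Γ^k_{ij} (dx^i/dλ)(dx^j/dλ) = 0.
All Christoffel symbols vanish, so the geodesics are straight lines:
d^2x/dλ^2 = 0
d^2y/dλ^2 = 0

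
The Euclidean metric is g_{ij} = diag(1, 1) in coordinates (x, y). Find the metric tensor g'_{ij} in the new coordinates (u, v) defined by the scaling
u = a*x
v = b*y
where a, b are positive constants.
Invert the transformation: x = u/a, y = v/b
g'_{ij} = (∂x^k/∂x'^i)(∂x^l/∂x'^j) g_{kl}; with g_{kl} = δ_{kl} this is Σ_k (∂x^k/∂x'^i)(∂x^k/∂x'^j).
Jacobian: ∂x/∂u = 1/a, ∂x/∂v = 0, ∂y/∂u = 0, ∂y/∂v = 1/b
g'_{uu} = (1/a)(1/a) + (0)(0) = 1/a^2
g'_{uv} = (1/a)(0) + (0)(1/b) = 0
g'_{vv} = (0)(0) + (1/b)(1/b) = 1/b^2
g'_{ij} = diag(1/a^2, 1/b^2)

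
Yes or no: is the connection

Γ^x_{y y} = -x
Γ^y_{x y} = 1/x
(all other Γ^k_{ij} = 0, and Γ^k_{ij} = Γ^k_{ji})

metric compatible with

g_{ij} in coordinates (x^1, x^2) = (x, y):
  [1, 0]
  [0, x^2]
Using ∇_k g_{ij} = ∂_k g_{ij} - Γ^m_{ki} g_{mj} - Γ^m_{kj} g_{im}:
e.g. ∇_x g_{yy} = (2*x) - (x) - (x) = 0
Every component ∇_k g_{ij} vanishes: the connection is metric compatible.
Yes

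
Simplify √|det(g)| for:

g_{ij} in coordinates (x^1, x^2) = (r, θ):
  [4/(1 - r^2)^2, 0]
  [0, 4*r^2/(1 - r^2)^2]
det(g) = 16*r^2/(1 - r^2)^4
√|det(g)| = 4*r/(r^2 - 1)^2
Volume element: dV = 4*r/(r^2 - 1)^2 dr dθ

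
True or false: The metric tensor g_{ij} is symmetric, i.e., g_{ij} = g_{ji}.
By definition the metric is a symmetric bilinear form, g_{ij} = g_{ji}.
True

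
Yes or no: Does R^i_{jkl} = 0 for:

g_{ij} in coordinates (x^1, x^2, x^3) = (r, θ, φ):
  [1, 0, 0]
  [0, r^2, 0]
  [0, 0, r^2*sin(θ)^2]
Non-zero Christoffel symbols:
Γ^r_{θ θ} = -r
Γ^r_{φ φ} = -r*sin(θ)^2
Γ^θ_{r θ} = 1/r
Γ^θ_{φ φ} = -sin(2*θ)/2
Γ^φ_{r φ} = 1/r
Γ^φ_{θ φ} = 1/tan(θ)
Ricci tensor: R_{rr} = 0, R_{rθ} = 0, R_{rφ} = 0, R_{θθ} = 0, R_{θφ} = 0, R_{φφ} = 0
All R_{ij} vanish; in 3 dimensions the Riemann tensor is fully determined by the Ricci tensor, so R^i_{jkl} = 0: the metric is flat (curvilinear coordinates on flat space).
Yes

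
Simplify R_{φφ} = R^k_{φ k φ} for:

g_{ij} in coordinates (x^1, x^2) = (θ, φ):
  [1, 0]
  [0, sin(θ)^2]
Non-zero Christoffel symbols (Γ^k_{ij} = Γ^k_{ji}):
Γ^θ_{φ φ} = -sin(2*θ)/2
Γ^φ_{θ φ} = 1/tan(θ)
R^θ_{φ θ φ} = ∂_θ Γ^θ_{φ φ} - ∂_φ Γ^θ_{φ θ} + Γ^θ_{θ m} Γ^m_{φ φ} - Γ^θ_{φ m} Γ^m_{φ θ}
  = (-cos(2*θ)) - (0) + (0) - (-cos(θ)^2) = sin(θ)^2
R^φ_{φ φ φ} = 0 (a repeated index in an antisymmetric pair)
R_{φφ} = R^θ_{φ θ φ} + R^φ_{φ φ φ} = (sin(θ)^2) + (0) = sin(θ)^2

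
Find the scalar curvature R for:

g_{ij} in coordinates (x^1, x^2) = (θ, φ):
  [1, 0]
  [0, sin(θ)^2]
Non-zero Christoffel symbols (Γ^k_{ij} = Γ^k_{ji}):
Γ^θ_{φ φ} = -sin(2*θ)/2
Γ^φ_{θ φ} = 1/tan(θ)
Ricci tensor (R_{ij} = R^k_{ikj}): R_{θθ} = 1, R_{θφ} = 0, R_{φφ} = sin(θ)^2
Inverse metric: g^{θθ} = 1, g^{φφ} = 1/sin(θ)^2
R = g^{ij} R_{ij} = (1)(1) + (1/sin(θ)^2)(sin(θ)^2) = 2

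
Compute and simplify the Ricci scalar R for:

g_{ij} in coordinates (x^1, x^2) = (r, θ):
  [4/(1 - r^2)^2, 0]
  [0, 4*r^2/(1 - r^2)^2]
Non-zero Christoffel symbols (Γ^k_{ij} = Γ^k_{ji}):
Γ^r_{r r} = 2*r/(1 - r^2)
Γ^r_{θ θ} = (r^3 + r)/(r^2 - 1)
Γ^θ_{r θ} = (-r^2 - 1)/(r^3 - r)
Ricci tensor (R_{ij} = R^k_{ikj}): R_{rr} = -4/(r^2 - 1)^2, R_{rθ} = 0, R_{θθ} = -4*r^2/(r^2 - 1)^2
Inverse metric: g^{rr} = (1 - r^2)^2/4, g^{θθ} = (1 - r^2)^2/(4*r^2)
R = g^{ij} R_{ij} = ((1 - r^2)^2/4)(-4/(r^2 - 1)^2) + ((1 - r^2)^2/(4*r^2))(-4*r^2/(r^2 - 1)^2) = -2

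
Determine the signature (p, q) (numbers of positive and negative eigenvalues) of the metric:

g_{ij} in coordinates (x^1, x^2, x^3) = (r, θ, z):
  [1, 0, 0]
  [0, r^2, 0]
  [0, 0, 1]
The metric is diagonal, so its eigenvalues are the diagonal entries: 1, r^2, 1 (at a generic point, where coordinate-dependent entries are positive).
3 positive, 0 negative.
(3, 0) - Riemannian (positive definite)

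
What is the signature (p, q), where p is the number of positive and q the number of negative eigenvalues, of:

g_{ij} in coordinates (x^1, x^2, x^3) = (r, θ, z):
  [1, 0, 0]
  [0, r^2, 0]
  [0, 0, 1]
The metric is diagonal, so its eigenvalues are the diagonal entries: 1, r^2, 1 (at a generic point, where coordinate-dependent entries are positive).
3 positive, 0 negative.
(3, 0) - Riemannian (positive definite)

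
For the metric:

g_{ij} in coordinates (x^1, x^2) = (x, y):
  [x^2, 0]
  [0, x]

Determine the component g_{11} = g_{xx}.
With x^1 = x, x^2 = y, g_{11} = g_{xx} is the row-1, column-1 entry of the matrix.
g_{11} = x^2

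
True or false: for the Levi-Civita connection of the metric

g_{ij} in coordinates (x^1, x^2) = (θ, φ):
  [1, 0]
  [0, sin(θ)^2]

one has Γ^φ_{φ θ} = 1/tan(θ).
Γ^φ_{φ θ} = (1/2) g^{φφ} (∂_φ g_{φθ} + ∂_θ g_{φφ} - ∂_φ g_{φθ}) = (1/2)(1/sin(θ)^2)((0) + (sin(2*θ)) - (0)) = 1/tan(θ)
This equals the proposed value 1/tan(θ).
True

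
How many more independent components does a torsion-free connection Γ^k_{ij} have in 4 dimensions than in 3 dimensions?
Independent components in n dimensions: n × n(n+1)/2 = n^2(n+1)/2.
4D: 4 × 10 = 40
3D: 3 × 6 = 18
Difference = 40 - 18 = 22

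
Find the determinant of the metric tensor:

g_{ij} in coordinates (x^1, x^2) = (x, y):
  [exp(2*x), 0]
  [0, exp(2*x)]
For a 2×2 metric: det(g) = g_{11}·g_{22} - g_{12}·g_{21}
= (exp(2*x))·(exp(2*x)) - (0)·(0)
= exp(4*x) - 0
det(g) = exp(4*x)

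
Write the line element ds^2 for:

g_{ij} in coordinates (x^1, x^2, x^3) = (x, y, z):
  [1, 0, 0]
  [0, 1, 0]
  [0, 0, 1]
ds^2 = g_{ij} dx^i dx^j; only the non-zero components contribute.
ds^2 = dx^2 + dy^2 + dz^2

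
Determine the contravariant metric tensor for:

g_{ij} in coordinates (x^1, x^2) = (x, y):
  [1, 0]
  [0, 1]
The metric is diagonal, so g^{ij} is diagonal with entries 1/g_{ii}: diag(1, 1).
g^{ij}:
  [1, 0]
  [0, 1]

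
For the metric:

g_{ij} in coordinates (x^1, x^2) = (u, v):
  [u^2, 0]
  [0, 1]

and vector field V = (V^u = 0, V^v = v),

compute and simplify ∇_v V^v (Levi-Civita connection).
Non-zero Christoffel symbols:
Γ^u_{u u} = 1/u
∇_v V^v = ∂_v V^v + Γ^v_{v j} V^j
  = (1) + (0)(0) + (0)(v)
  = 1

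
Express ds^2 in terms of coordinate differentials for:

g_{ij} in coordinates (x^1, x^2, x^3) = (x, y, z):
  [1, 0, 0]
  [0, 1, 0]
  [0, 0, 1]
ds^2 = g_{ij} dx^i dx^j; only the non-zero components contribute.
ds^2 = dx^2 + dy^2 + dz^2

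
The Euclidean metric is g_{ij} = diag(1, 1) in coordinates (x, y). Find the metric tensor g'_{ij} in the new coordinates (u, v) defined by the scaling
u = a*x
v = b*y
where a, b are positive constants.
Invert the transformation: x = u/a, y = v/b
g'_{ij} = (∂x^k/∂x'^i)(∂x^l/∂x'^j) g_{kl}; with g_{kl} = δ_{kl} this is Σ_k (∂x^k/∂x'^i)(∂x^k/∂x'^j).
Jacobian: ∂x/∂u = 1/a, ∂x/∂v = 0, ∂y/∂u = 0, ∂y/∂v = 1/b
g'_{uu} = (1/a)(1/a) + (0)(0) = 1/a^2
g'_{uv} = (1/a)(0) + (0)(1/b) = 0
g'_{vv} = (0)(0) + (1/b)(1/b) = 1/b^2
g'_{ij} = diag(1/a^2, 1/b^2)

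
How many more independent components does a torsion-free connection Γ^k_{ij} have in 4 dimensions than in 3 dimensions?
Independent components in n dimensions: n × n(n+1)/2 = n^2(n+1)/2.
4D: 4 × 10 = 40
3D: 3 × 6 = 18
Difference = 40 - 18 = 22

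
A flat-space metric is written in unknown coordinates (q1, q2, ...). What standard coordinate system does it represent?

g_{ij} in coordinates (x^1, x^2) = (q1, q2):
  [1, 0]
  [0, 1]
All components are constant and the metric is the identity, i.e. orthonormal rectilinear coordinates.
Cartesian (2D) coordinates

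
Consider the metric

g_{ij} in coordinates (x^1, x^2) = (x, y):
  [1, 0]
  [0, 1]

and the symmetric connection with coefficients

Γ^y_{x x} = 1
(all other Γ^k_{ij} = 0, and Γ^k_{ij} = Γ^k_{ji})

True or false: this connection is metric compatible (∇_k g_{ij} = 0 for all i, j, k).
Using ∇_k g_{ij} = ∂_k g_{ij} - Γ^m_{ki} g_{mj} - Γ^m_{kj} g_{im}:
∇_x g_{xy} = (0) - (1) - (0) = -1 ≠ 0
So the connection is not metric compatible (it is not the Levi-Civita connection).
False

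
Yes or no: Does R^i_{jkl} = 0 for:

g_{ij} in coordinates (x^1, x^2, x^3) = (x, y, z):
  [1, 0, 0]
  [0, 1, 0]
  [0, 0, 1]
All metric components are constant, so every Christoffel symbol vanishes and R^i_{jkl} = 0.
Yes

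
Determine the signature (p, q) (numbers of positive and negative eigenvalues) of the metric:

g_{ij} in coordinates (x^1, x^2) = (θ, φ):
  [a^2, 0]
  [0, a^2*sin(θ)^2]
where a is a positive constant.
The metric is diagonal, so its eigenvalues are the diagonal entries: a^2, a^2*sin(θ)^2 (at a generic point, where coordinate-dependent entries are positive).
2 positive, 0 negative.
(2, 0) - Riemannian (positive definite)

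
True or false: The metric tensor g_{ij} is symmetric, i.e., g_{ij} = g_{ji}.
By definition the metric is a symmetric bilinear form, g_{ij} = g_{ji}.
True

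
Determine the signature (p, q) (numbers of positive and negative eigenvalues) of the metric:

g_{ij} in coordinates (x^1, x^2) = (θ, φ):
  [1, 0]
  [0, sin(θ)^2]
The metric is diagonal, so its eigenvalues are the diagonal entries: 1, sin(θ)^2 (at a generic point, where coordinate-dependent entries are positive).
2 positive, 0 negative.
(2, 0) - Riemannian (positive definite)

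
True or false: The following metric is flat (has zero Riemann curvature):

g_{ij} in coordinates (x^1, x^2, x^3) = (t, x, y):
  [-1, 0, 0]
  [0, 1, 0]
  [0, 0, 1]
All metric components are constant, so every Christoffel symbol vanishes and R^i_{jkl} = 0.
True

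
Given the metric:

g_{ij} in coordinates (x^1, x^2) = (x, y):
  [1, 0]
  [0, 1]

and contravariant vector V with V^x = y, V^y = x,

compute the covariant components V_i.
V_i = g_{ij} V^j:
V_x = (1)(y) + (0)(x) = y
V_y = (0)(y) + (1)(x) = x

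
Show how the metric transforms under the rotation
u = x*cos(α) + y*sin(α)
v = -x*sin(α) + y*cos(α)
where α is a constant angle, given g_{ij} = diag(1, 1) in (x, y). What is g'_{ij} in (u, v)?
Invert the transformation: x = u*cos(α) - v*sin(α), y = u*sin(α) + v*cos(α)
g'_{ij} = (∂x^k/∂x'^i)(∂x^l/∂x'^j) g_{kl}; with g_{kl} = δ_{kl} this is Σ_k (∂x^k/∂x'^i)(∂x^k/∂x'^j).
Jacobian: ∂x/∂u = cos(α), ∂x/∂v = -sin(α), ∂y/∂u = sin(α), ∂y/∂v = cos(α)
g'_{uu} = (cos(α))(cos(α)) + (sin(α))(sin(α)) = 1
g'_{uv} = (cos(α))(-sin(α)) + (sin(α))(cos(α)) = 0
g'_{vv} = (-sin(α))(-sin(α)) + (cos(α))(cos(α)) = 1
g'_{ij} = diag(1, 1)
The Euclidean metric is invariant under rotations.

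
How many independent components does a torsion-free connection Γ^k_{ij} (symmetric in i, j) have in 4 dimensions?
Γ^k_{ij} has n choices for the upper index and n(n+1)/2 independent symmetric lower index pairs.
Total = 4 × 4×5/2 = 4 × 10 = 40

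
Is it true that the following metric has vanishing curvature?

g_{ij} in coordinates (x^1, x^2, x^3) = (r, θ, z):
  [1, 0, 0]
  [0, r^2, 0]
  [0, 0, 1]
Non-zero Christoffel symbols:
Γ^r_{θ θ} = -r
Γ^θ_{r θ} = 1/r
Ricci tensor: R_{rr} = 0, R_{rθ} = 0, R_{rz} = 0, R_{θθ} = 0, R_{θz} = 0, R_{zz} = 0
All R_{ij} vanish; in 3 dimensions the Riemann tensor is fully determined by the Ricci tensor, so R^i_{jkl} = 0: the metric is flat (curvilinear coordinates on flat space).
Yes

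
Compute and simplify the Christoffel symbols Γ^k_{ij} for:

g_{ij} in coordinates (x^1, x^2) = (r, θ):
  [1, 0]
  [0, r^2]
Using Γ^k_{ij} = (1/2) g^{km} (∂_i g_{mj} + ∂_j g_{mi} - ∂_m g_{ij}); the metric is diagonal, so only the m = k term contributes.
Non-zero symbols (using the symmetry Γ^k_{ij} = Γ^k_{ji}):
Γ^r_{θ θ} = (1/2) g^{rr} (∂_θ g_{rθ} + ∂_θ g_{rθ} - ∂_r g_{θθ}) = (1/2)(1)((0) + (0) - (2*r)) = -r
Γ^θ_{r θ} = (1/2) g^{θθ} (∂_r g_{θθ} + ∂_θ g_{θr} - ∂_θ g_{rθ}) = (1/2)(1/r^2)((2*r) + (0) - (0)) = 1/r
All other Christoffel symbols are zero.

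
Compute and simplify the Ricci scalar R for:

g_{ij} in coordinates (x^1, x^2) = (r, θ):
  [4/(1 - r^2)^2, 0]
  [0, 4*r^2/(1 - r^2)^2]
Non-zero Christoffel symbols (Γ^k_{ij} = Γ^k_{ji}):
Γ^r_{r r} = 2*r/(1 - r^2)
Γ^r_{θ θ} = (r^3 + r)/(r^2 - 1)
Γ^θ_{r θ} = (-r^2 - 1)/(r^3 - r)
Ricci tensor (R_{ij} = R^k_{ikj}): R_{rr} = -4/(r^2 - 1)^2, R_{rθ} = 0, R_{θθ} = -4*r^2/(r^2 - 1)^2
Inverse metric: g^{rr} = (1 - r^2)^2/4, g^{θθ} = (1 - r^2)^2/(4*r^2)
R = g^{ij} R_{ij} = ((1 - r^2)^2/4)(-4/(r^2 - 1)^2) + ((1 - r^2)^2/(4*r^2))(-4*r^2/(r^2 - 1)^2) = -2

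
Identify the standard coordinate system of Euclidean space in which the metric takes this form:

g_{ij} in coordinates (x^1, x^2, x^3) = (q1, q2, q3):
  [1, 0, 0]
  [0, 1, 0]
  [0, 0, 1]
All components are constant and the metric is the identity, i.e. orthonormal rectilinear coordinates.
Cartesian (3D) coordinates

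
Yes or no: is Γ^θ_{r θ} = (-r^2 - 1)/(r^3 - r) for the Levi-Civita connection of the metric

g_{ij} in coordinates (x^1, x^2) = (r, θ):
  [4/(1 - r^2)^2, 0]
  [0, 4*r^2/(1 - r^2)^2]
Γ^θ_{r θ} = (1/2) g^{θθ} (∂_r g_{θθ} + ∂_θ g_{θr} - ∂_θ g_{rθ}) = (1/2)((1 - r^2)^2/(4*r^2))((-8*(r^3 + r)/(r^2 - 1)^3) + (0) - (0)) = (-r^2 - 1)/(r^3 - r)
This equals the proposed value (-r^2 - 1)/(r^3 - r).
Yes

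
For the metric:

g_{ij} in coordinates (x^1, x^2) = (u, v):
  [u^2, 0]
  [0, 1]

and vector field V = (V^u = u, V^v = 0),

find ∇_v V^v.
Non-zero Christoffel symbols:
Γ^u_{u u} = 1/u
∇_v V^v = ∂_v V^v + Γ^v_{v j} V^j
  = (0) + (0)(u) + (0)(0)
  = 0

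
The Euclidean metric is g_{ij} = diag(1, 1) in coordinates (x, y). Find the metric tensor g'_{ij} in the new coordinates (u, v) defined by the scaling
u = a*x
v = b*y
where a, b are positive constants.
Invert the transformation: x = u/a, y = v/b
g'_{ij} = (∂x^k/∂x'^i)(∂x^l/∂x'^j) g_{kl}; with g_{kl} = δ_{kl} this is Σ_k (∂x^k/∂x'^i)(∂x^k/∂x'^j).
Jacobian: ∂x/∂u = 1/a, ∂x/∂v = 0, ∂y/∂u = 0, ∂y/∂v = 1/b
g'_{uu} = (1/a)(1/a) + (0)(0) = 1/a^2
g'_{uv} = (1/a)(0) + (0)(1/b) = 0
g'_{vv} = (0)(0) + (1/b)(1/b) = 1/b^2
g'_{ij} = diag(1/a^2, 1/b^2)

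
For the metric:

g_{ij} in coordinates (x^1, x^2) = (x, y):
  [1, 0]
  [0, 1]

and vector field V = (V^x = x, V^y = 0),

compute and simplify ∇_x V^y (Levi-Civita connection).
All Christoffel symbols are zero.
∇_x V^y = ∂_x V^y + Γ^y_{x j} V^j
  = (0) + (0)(x) + (0)(0)
  = 0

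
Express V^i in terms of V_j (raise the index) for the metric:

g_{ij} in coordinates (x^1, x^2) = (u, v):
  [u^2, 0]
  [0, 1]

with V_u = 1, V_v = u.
Inverse metric (diagonal): g^{uu} = 1/u^2, g^{vv} = 1
V^i = g^{ij} V_j:
V^u = (1/u^2)(1) + (0)(u) = 1/u^2
V^v = (0)(1) + (1)(u) = u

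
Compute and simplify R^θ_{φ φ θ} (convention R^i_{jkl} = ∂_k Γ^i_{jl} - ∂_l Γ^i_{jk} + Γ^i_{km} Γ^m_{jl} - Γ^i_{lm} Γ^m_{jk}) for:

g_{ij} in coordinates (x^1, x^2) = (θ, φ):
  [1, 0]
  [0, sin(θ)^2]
Non-zero Christoffel symbols (Γ^k_{ij} = Γ^k_{ji}):
Γ^θ_{φ φ} = -sin(2*θ)/2
Γ^φ_{θ φ} = 1/tan(θ)
R^θ_{φ φ θ} = ∂_φ Γ^θ_{φ θ} - ∂_θ Γ^θ_{φ φ} + Γ^θ_{φ m} Γ^m_{φ θ} - Γ^θ_{θ m} Γ^m_{φ φ}
  = (0) - (-cos(2*θ)) + (-cos(θ)^2) - (0) = -sin(θ)^2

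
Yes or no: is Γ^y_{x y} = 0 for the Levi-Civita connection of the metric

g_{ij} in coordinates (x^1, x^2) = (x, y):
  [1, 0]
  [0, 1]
Γ^y_{x y} = (1/2) g^{yy} (∂_x g_{yy} + ∂_y g_{yx} - ∂_y g_{xy}) = (1/2)(1)((0) + (0) - (0)) = 0
This equals the proposed value 0.
Yes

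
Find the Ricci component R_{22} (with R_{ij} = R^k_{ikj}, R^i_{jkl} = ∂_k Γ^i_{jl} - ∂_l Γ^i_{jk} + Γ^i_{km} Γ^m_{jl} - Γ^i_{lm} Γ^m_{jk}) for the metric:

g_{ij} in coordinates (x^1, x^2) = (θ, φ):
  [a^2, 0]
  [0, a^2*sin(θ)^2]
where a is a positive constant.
Non-zero Christoffel symbols (Γ^k_{ij} = Γ^k_{ji}):
Γ^θ_{φ φ} = -sin(2*θ)/2
Γ^φ_{θ φ} = 1/tan(θ)
R^θ_{φ θ φ} = ∂_θ Γ^θ_{φ φ} - ∂_φ Γ^θ_{φ θ} + Γ^θ_{θ m} Γ^m_{φ φ} - Γ^θ_{φ m} Γ^m_{φ θ}
  = (-cos(2*θ)) - (0) + (0) - (-cos(θ)^2) = sin(θ)^2
R^φ_{φ φ φ} = 0 (a repeated index in an antisymmetric pair)
R_{φφ} = R^θ_{φ θ φ} + R^φ_{φ φ φ} = (sin(θ)^2) + (0) = sin(θ)^2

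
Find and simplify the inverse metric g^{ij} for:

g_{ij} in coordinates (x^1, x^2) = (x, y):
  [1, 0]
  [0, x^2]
The metric is diagonal, so g^{ij} is diagonal with entries 1/g_{ii}: diag(1, 1/(x^2)).
g^{ij}:
  [1, 0]
  [0, 1/x^2]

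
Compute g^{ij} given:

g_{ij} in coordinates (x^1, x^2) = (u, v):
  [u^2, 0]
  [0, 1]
The metric is diagonal, so g^{ij} is diagonal with entries 1/g_{ii}: diag(1/(u^2), 1).
g^{ij}:
  [1/u^2, 0]
  [0, 1]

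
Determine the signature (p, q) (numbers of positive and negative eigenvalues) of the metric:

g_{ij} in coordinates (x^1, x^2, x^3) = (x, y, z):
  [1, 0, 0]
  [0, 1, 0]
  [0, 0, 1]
The metric is diagonal, so its eigenvalues are the diagonal entries: 1, 1, 1 (at a generic point, where coordinate-dependent entries are positive).
3 positive, 0 negative.
(3, 0) - Riemannian (positive definite)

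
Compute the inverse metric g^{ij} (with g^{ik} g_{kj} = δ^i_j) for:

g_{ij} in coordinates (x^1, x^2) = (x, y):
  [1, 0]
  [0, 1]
The metric is diagonal, so g^{ij} is diagonal with entries 1/g_{ii}: diag(1, 1).
g^{ij}:
  [1, 0]
  [0, 1]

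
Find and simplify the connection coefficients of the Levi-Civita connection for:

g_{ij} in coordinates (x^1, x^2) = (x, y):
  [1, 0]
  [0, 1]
Using Γ^k_{ij} = (1/2) g^{km} (∂_i g_{mj} + ∂_j g_{mi} - ∂_m g_{ij}); the metric is diagonal, so only the m = k term contributes.
Every metric component is constant, so all ∂_m g_{ij} = 0 and every Christoffel symbol vanishes.
All Christoffel symbols are zero.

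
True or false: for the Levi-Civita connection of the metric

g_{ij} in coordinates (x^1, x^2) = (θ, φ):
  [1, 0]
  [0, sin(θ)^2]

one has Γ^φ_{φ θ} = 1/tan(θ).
Γ^φ_{φ θ} = (1/2) g^{φφ} (∂_φ g_{φθ} + ∂_θ g_{φφ} - ∂_φ g_{φθ}) = (1/2)(1/sin(θ)^2)((0) + (sin(2*θ)) - (0)) = 1/tan(θ)
This equals the proposed value 1/tan(θ).
True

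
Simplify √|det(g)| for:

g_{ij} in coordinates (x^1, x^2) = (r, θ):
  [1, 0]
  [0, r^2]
det(g) = r^2
√|det(g)| = r
Volume element: dV = r dr dθ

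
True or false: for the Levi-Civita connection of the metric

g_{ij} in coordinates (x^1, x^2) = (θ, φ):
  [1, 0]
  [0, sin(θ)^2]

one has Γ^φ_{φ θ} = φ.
Γ^φ_{φ θ} = (1/2) g^{φφ} (∂_φ g_{φθ} + ∂_θ g_{φφ} - ∂_φ g_{φθ}) = (1/2)(1/sin(θ)^2)((0) + (sin(2*θ)) - (0)) = 1/tan(θ)
This differs from the proposed value φ.
False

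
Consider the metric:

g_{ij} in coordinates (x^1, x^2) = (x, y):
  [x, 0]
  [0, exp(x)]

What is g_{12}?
With x^1 = x, x^2 = y, g_{12} = g_{xy} is the row-1, column-2 entry of the matrix.
g_{12} = 0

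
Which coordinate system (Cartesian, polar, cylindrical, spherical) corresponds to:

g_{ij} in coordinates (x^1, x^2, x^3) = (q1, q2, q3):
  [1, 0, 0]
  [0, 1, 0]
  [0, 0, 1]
All components are constant and the metric is the identity, i.e. orthonormal rectilinear coordinates.
Cartesian (3D) coordinates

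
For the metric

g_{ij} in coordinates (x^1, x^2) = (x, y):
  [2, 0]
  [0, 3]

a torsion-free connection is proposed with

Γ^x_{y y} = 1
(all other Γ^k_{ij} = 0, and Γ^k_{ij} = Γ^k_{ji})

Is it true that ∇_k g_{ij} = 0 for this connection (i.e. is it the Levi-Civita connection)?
Using ∇_k g_{ij} = ∂_k g_{ij} - Γ^m_{ki} g_{mj} - Γ^m_{kj} g_{im}:
∇_y g_{xy} = (0) - (0) - (2) = -2 ≠ 0
So the connection is not metric compatible (it is not the Levi-Civita connection).
No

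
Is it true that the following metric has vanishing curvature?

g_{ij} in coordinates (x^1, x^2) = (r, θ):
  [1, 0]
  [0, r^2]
Non-zero Christoffel symbols:
Γ^r_{θ θ} = -r
Γ^θ_{r θ} = 1/r
Ricci tensor: R_{rr} = 0, R_{rθ} = 0, R_{θθ} = 0
All R_{ij} vanish; in 2 dimensions the Riemann tensor is fully determined by the Ricci tensor, so R^i_{jkl} = 0: the metric is flat (curvilinear coordinates on flat space).
Yes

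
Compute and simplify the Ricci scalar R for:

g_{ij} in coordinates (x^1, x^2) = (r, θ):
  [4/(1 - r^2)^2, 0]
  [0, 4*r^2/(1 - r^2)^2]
Non-zero Christoffel symbols (Γ^k_{ij} = Γ^k_{ji}):
Γ^r_{r r} = 2*r/(1 - r^2)
Γ^r_{θ θ} = (r^3 + r)/(r^2 - 1)
Γ^θ_{r θ} = (-r^2 - 1)/(r^3 - r)
Ricci tensor (R_{ij} = R^k_{ikj}): R_{rr} = -4/(r^2 - 1)^2, R_{rθ} = 0, R_{θθ} = -4*r^2/(r^2 - 1)^2
Inverse metric: g^{rr} = (1 - r^2)^2/4, g^{θθ} = (1 - r^2)^2/(4*r^2)
R = g^{ij} R_{ij} = ((1 - r^2)^2/4)(-4/(r^2 - 1)^2) + ((1 - r^2)^2/(4*r^2))(-4*r^2/(r^2 - 1)^2) = -2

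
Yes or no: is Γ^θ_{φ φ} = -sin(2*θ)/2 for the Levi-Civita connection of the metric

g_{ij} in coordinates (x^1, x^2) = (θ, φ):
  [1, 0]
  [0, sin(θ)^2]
Γ^θ_{φ φ} = (1/2) g^{θθ} (∂_φ g_{θφ} + ∂_φ g_{θφ} - ∂_θ g_{φφ}) = (1/2)(1)((0) + (0) - (sin(2*θ))) = -sin(2*θ)/2
This equals the proposed value -sin(2*θ)/2.
Yes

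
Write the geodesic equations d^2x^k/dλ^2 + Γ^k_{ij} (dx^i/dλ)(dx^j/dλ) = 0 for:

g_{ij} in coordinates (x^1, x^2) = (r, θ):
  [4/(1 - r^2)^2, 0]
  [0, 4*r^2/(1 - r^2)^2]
Geodesic equation: d^2x^k/dλ^2 + Γ^k_{ij} (dx^i/dλ)(dx^j/dλ) = 0.
Non-zero Christoffel symbols:
Γ^r_{r r} = 2*r/(1 - r^2)
Γ^r_{θ θ} = (r^3 + r)/(r^2 - 1)
Γ^θ_{r θ} = (-r^2 - 1)/(r^3 - r)
Substituting (the symmetric pair Γ^k_{ij}, Γ^k_{ji} combines into a factor 2):
d^2r/dλ^2 + (2*r/(1 - r^2)) (dr/dλ)^2 + ((r^3 + r)/(r^2 - 1)) (dθ/dλ)^2 = 0
d^2θ/dλ^2 + ((-2*r^2 - 2)/(r^3 - r)) (dr/dλ)(dθ/dλ) = 0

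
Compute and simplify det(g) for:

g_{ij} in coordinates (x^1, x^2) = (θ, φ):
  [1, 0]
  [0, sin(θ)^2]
For a 2×2 metric: det(g) = g_{11}·g_{22} - g_{12}·g_{21}
= (1)·(sin(θ)^2) - (0)·(0)
= sin(θ)^2 - 0
det(g) = sin(θ)^2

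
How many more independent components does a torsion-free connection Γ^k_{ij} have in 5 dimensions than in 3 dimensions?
Independent components in n dimensions: n × n(n+1)/2 = n^2(n+1)/2.
5D: 5 × 15 = 75
3D: 3 × 6 = 18
Difference = 75 - 18 = 57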